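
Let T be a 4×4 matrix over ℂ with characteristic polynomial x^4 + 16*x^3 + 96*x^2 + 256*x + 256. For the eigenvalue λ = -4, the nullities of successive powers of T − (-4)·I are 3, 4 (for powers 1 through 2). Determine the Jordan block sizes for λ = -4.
Block sizes for λ = -4: [2, 1, 1]

From the dimensions of kernels of powers, the number of Jordan blocks of size at least j is d_j − d_{j−1} where d_j = dim ker(N^j) (with d_0 = 0). Computing the differences gives [3, 1].
The number of blocks of size exactly k is (#blocks of size ≥ k) − (#blocks of size ≥ k + 1), so the partition is: 2 block(s) of size 1, 1 block(s) of size 2.
In nonincreasing order the block sizes are [2, 1, 1].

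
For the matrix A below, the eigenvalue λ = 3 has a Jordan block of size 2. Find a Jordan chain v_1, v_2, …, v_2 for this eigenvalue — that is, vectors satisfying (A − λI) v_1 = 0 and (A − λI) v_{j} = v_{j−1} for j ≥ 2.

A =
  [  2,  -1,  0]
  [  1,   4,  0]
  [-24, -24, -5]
A Jordan chain for λ = 3 of length 2:
v_1 = (-1, 1, 0)ᵀ
v_2 = (1, 0, -3)ᵀ

Let N = A − (3)·I. We want v_2 with N^2 v_2 = 0 but N^1 v_2 ≠ 0; then v_{j-1} := N · v_j for j = 2, …, 2.

Pick v_2 = (1, 0, -3)ᵀ.
Then v_1 = N · v_2 = (-1, 1, 0)ᵀ.

Sanity check: (A − (3)·I) v_1 = (0, 0, 0)ᵀ = 0. ✓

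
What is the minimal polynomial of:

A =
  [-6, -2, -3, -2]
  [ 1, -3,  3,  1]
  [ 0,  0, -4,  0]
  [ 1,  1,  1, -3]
x^3 + 12*x^2 + 48*x + 64

The characteristic polynomial is χ_A(x) = (x + 4)^4, so the eigenvalues are known. The minimal polynomial is
  m_A(x) = Π_λ (x − λ)^{k_λ}
where k_λ is the size of the *largest* Jordan block for λ (equivalently, the smallest k with (A − λI)^k v = 0 for every generalised eigenvector v of λ).

  λ = -4: largest Jordan block has size 3, contributing (x + 4)^3

So m_A(x) = (x + 4)^3 = x^3 + 12*x^2 + 48*x + 64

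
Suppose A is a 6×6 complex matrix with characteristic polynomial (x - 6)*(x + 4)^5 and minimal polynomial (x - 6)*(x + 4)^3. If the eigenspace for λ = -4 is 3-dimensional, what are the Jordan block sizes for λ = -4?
Block sizes for λ = -4: [3, 1, 1]

Step 1 — from the characteristic polynomial, algebraic multiplicity of λ = -4 is 5. From dim ker(A − (-4)·I) = 3, there are exactly 3 Jordan blocks for λ = -4.
Step 2 — from the minimal polynomial, the factor (x + 4)^3 tells us the largest block for λ = -4 has size 3.
Step 3 — with total size 5, 3 blocks, and largest block 3, the block sizes (in nonincreasing order) are [3, 1, 1].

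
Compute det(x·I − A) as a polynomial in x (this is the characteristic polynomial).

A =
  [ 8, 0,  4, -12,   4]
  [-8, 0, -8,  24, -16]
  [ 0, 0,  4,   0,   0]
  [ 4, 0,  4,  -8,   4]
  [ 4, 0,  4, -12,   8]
x^5 - 12*x^4 + 48*x^3 - 64*x^2

Expanding det(x·I − A) (e.g. by cofactor expansion or by noting that A is similar to its Jordan form J, which has the same characteristic polynomial as A) gives
  χ_A(x) = x^5 - 12*x^4 + 48*x^3 - 64*x^2
which factors as x^2*(x - 4)^3. The eigenvalues (with algebraic multiplicities) are λ = 0 with multiplicity 2, λ = 4 with multiplicity 3.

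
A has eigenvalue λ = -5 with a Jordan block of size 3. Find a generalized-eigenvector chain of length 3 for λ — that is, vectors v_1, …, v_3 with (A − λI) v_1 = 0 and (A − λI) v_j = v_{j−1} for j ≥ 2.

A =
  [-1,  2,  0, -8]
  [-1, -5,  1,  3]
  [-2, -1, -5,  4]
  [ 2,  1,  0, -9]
A Jordan chain for λ = -5 of length 3:
v_1 = (-2, 0, 1, -1)ᵀ
v_2 = (4, -1, -2, 2)ᵀ
v_3 = (1, 0, 0, 0)ᵀ

Let N = A − (-5)·I. We want v_3 with N^3 v_3 = 0 but N^2 v_3 ≠ 0; then v_{j-1} := N · v_j for j = 3, …, 2.

Pick v_3 = (1, 0, 0, 0)ᵀ.
Then v_2 = N · v_3 = (4, -1, -2, 2)ᵀ.
Then v_1 = N · v_2 = (-2, 0, 1, -1)ᵀ.

Sanity check: (A − (-5)·I) v_1 = (0, 0, 0, 0)ᵀ = 0. ✓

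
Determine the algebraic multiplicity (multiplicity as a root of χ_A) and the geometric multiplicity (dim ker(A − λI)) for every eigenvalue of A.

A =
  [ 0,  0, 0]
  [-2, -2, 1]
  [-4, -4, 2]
λ = 0: alg = 3, geom = 2

Step 1 — factor the characteristic polynomial to read off the algebraic multiplicities:
  χ_A(x) = x^3

Step 2 — compute geometric multiplicities via the rank-nullity identity g(λ) = n − rank(A − λI):
  rank(A − (0)·I) = 1, so dim ker(A − (0)·I) = n − 1 = 2

Summary:
  λ = 0: algebraic multiplicity = 3, geometric multiplicity = 2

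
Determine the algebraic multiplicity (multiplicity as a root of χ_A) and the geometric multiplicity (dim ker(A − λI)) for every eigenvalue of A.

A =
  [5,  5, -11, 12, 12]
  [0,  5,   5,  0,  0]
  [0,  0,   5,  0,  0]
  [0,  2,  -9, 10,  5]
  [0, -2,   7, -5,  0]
λ = 5: alg = 5, geom = 2

Step 1 — factor the characteristic polynomial to read off the algebraic multiplicities:
  χ_A(x) = (x - 5)^5

Step 2 — compute geometric multiplicities via the rank-nullity identity g(λ) = n − rank(A − λI):
  rank(A − (5)·I) = 3, so dim ker(A − (5)·I) = n − 3 = 2

Summary:
  λ = 5: algebraic multiplicity = 5, geometric multiplicity = 2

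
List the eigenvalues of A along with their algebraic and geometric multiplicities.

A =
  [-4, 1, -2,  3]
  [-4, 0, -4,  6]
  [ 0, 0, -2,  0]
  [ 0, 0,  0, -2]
λ = -2: alg = 4, geom = 3

Step 1 — factor the characteristic polynomial to read off the algebraic multiplicities:
  χ_A(x) = (x + 2)^4

Step 2 — compute geometric multiplicities via the rank-nullity identity g(λ) = n − rank(A − λI):
  rank(A − (-2)·I) = 1, so dim ker(A − (-2)·I) = n − 1 = 3

Summary:
  λ = -2: algebraic multiplicity = 4, geometric multiplicity = 3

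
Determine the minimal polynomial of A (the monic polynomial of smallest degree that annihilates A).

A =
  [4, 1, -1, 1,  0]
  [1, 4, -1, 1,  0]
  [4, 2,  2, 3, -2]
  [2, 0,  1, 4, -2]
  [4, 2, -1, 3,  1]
x^2 - 6*x + 9

The characteristic polynomial is χ_A(x) = (x - 3)^5, so the eigenvalues are known. The minimal polynomial is
  m_A(x) = Π_λ (x − λ)^{k_λ}
where k_λ is the size of the *largest* Jordan block for λ (equivalently, the smallest k with (A − λI)^k v = 0 for every generalised eigenvector v of λ).

  λ = 3: largest Jordan block has size 2, contributing (x − 3)^2

So m_A(x) = (x - 3)^2 = x^2 - 6*x + 9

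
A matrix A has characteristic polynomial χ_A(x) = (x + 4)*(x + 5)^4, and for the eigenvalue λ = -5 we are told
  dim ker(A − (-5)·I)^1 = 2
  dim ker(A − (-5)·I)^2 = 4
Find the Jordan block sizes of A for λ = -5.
Block sizes for λ = -5: [2, 2]

From the dimensions of kernels of powers, the number of Jordan blocks of size at least j is d_j − d_{j−1} where d_j = dim ker(N^j) (with d_0 = 0). Computing the differences gives [2, 2].
The number of blocks of size exactly k is (#blocks of size ≥ k) − (#blocks of size ≥ k + 1), so the partition is: 2 block(s) of size 2.
In nonincreasing order the block sizes are [2, 2].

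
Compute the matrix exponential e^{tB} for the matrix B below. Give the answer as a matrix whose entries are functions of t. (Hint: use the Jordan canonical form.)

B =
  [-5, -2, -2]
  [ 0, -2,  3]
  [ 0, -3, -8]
e^{tB} =
  [exp(-5*t), -2*t*exp(-5*t), -2*t*exp(-5*t)]
  [0, 3*t*exp(-5*t) + exp(-5*t), 3*t*exp(-5*t)]
  [0, -3*t*exp(-5*t), -3*t*exp(-5*t) + exp(-5*t)]

Strategy: write B = P · J · P⁻¹ where J is a Jordan canonical form, so e^{tB} = P · e^{tJ} · P⁻¹, and e^{tJ} can be computed block-by-block.

B has Jordan form
J =
  [-5,  1,  0]
  [ 0, -5,  0]
  [ 0,  0, -5]
(up to reordering of blocks).

Per-block formulas:
  For a 2×2 Jordan block J_2(-5): exp(t · J_2(-5)) = e^(-5t)·(I + t·N), where N is the 2×2 nilpotent shift.
  For a 1×1 block at λ = -5: exp(t · [-5]) = [e^(-5t)].

After assembling e^{tJ} and conjugating by P, we get:

e^{tB} =
  [exp(-5*t), -2*t*exp(-5*t), -2*t*exp(-5*t)]
  [0, 3*t*exp(-5*t) + exp(-5*t), 3*t*exp(-5*t)]
  [0, -3*t*exp(-5*t), -3*t*exp(-5*t) + exp(-5*t)]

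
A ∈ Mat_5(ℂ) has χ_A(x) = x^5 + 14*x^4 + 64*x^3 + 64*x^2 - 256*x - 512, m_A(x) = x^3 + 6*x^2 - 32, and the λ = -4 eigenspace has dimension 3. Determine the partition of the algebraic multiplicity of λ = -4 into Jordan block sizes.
Block sizes for λ = -4: [2, 1, 1]

Step 1 — from the characteristic polynomial, algebraic multiplicity of λ = -4 is 4. From dim ker(A − (-4)·I) = 3, there are exactly 3 Jordan blocks for λ = -4.
Step 2 — from the minimal polynomial, the factor (x + 4)^2 tells us the largest block for λ = -4 has size 2.
Step 3 — with total size 4, 3 blocks, and largest block 2, the block sizes (in nonincreasing order) are [2, 1, 1].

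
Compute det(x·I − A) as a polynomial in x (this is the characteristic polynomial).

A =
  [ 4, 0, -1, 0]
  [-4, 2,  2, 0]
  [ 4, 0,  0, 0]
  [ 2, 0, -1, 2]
x^4 - 8*x^3 + 24*x^2 - 32*x + 16

Expanding det(x·I − A) (e.g. by cofactor expansion or by noting that A is similar to its Jordan form J, which has the same characteristic polynomial as A) gives
  χ_A(x) = x^4 - 8*x^3 + 24*x^2 - 32*x + 16
which factors as (x - 2)^4. The eigenvalues (with algebraic multiplicities) are λ = 2 with multiplicity 4.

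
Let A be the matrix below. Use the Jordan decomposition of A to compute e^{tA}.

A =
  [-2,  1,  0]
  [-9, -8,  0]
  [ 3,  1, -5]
e^{tA} =
  [3*t*exp(-5*t) + exp(-5*t), t*exp(-5*t), 0]
  [-9*t*exp(-5*t), -3*t*exp(-5*t) + exp(-5*t), 0]
  [3*t*exp(-5*t), t*exp(-5*t), exp(-5*t)]

Strategy: write A = P · J · P⁻¹ where J is a Jordan canonical form, so e^{tA} = P · e^{tJ} · P⁻¹, and e^{tJ} can be computed block-by-block.

A has Jordan form
J =
  [-5,  1,  0]
  [ 0, -5,  0]
  [ 0,  0, -5]
(up to reordering of blocks).

Per-block formulas:
  For a 1×1 block at λ = -5: exp(t · [-5]) = [e^(-5t)].
  For a 2×2 Jordan block J_2(-5): exp(t · J_2(-5)) = e^(-5t)·(I + t·N), where N is the 2×2 nilpotent shift.

After assembling e^{tJ} and conjugating by P, we get:

e^{tA} =
  [3*t*exp(-5*t) + exp(-5*t), t*exp(-5*t), 0]
  [-9*t*exp(-5*t), -3*t*exp(-5*t) + exp(-5*t), 0]
  [3*t*exp(-5*t), t*exp(-5*t), exp(-5*t)]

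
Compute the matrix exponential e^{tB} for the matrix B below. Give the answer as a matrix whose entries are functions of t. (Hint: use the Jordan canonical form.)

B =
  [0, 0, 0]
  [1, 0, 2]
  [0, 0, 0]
e^{tB} =
  [1, 0, 0]
  [t, 1, 2*t]
  [0, 0, 1]

Strategy: write B = P · J · P⁻¹ where J is a Jordan canonical form, so e^{tB} = P · e^{tJ} · P⁻¹, and e^{tJ} can be computed block-by-block.

B has Jordan form
J =
  [0, 1, 0]
  [0, 0, 0]
  [0, 0, 0]
(up to reordering of blocks).

Per-block formulas:
  For a 1×1 block at λ = 0: exp(t · [0]) = [e^(0t)].
  For a 2×2 Jordan block J_2(0): exp(t · J_2(0)) = e^(0t)·(I + t·N), where N is the 2×2 nilpotent shift.

After assembling e^{tJ} and conjugating by P, we get:

e^{tB} =
  [1, 0, 0]
  [t, 1, 2*t]
  [0, 0, 1]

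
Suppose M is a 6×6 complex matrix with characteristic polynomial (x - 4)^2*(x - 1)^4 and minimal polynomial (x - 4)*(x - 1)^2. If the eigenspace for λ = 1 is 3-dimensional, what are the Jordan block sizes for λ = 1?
Block sizes for λ = 1: [2, 1, 1]

Step 1 — from the characteristic polynomial, algebraic multiplicity of λ = 1 is 4. From dim ker(M − (1)·I) = 3, there are exactly 3 Jordan blocks for λ = 1.
Step 2 — from the minimal polynomial, the factor (x − 1)^2 tells us the largest block for λ = 1 has size 2.
Step 3 — with total size 4, 3 blocks, and largest block 2, the block sizes (in nonincreasing order) are [2, 1, 1].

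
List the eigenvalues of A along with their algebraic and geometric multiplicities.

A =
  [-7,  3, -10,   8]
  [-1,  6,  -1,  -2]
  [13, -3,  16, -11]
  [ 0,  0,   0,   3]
λ = 3: alg = 2, geom = 1; λ = 6: alg = 2, geom = 1

Step 1 — factor the characteristic polynomial to read off the algebraic multiplicities:
  χ_A(x) = (x - 6)^2*(x - 3)^2

Step 2 — compute geometric multiplicities via the rank-nullity identity g(λ) = n − rank(A − λI):
  rank(A − (3)·I) = 3, so dim ker(A − (3)·I) = n − 3 = 1
  rank(A − (6)·I) = 3, so dim ker(A − (6)·I) = n − 3 = 1

Summary:
  λ = 3: algebraic multiplicity = 2, geometric multiplicity = 1
  λ = 6: algebraic multiplicity = 2, geometric multiplicity = 1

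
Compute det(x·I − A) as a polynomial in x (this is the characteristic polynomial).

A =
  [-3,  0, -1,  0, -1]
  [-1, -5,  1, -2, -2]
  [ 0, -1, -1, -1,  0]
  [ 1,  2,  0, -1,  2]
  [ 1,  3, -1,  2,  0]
x^5 + 10*x^4 + 40*x^3 + 80*x^2 + 80*x + 32

Expanding det(x·I − A) (e.g. by cofactor expansion or by noting that A is similar to its Jordan form J, which has the same characteristic polynomial as A) gives
  χ_A(x) = x^5 + 10*x^4 + 40*x^3 + 80*x^2 + 80*x + 32
which factors as (x + 2)^5. The eigenvalues (with algebraic multiplicities) are λ = -2 with multiplicity 5.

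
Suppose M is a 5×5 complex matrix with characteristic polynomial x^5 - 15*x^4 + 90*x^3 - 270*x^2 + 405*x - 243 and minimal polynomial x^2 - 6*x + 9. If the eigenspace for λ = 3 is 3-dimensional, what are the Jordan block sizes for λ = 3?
Block sizes for λ = 3: [2, 2, 1]

Step 1 — from the characteristic polynomial, algebraic multiplicity of λ = 3 is 5. From dim ker(M − (3)·I) = 3, there are exactly 3 Jordan blocks for λ = 3.
Step 2 — from the minimal polynomial, the factor (x − 3)^2 tells us the largest block for λ = 3 has size 2.
Step 3 — with total size 5, 3 blocks, and largest block 2, the block sizes (in nonincreasing order) are [2, 2, 1].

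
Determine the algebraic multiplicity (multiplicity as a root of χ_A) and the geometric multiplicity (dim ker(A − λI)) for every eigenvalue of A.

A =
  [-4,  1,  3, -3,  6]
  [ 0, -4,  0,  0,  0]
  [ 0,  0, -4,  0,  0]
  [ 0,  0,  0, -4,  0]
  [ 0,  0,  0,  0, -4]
λ = -4: alg = 5, geom = 4

Step 1 — factor the characteristic polynomial to read off the algebraic multiplicities:
  χ_A(x) = (x + 4)^5

Step 2 — compute geometric multiplicities via the rank-nullity identity g(λ) = n − rank(A − λI):
  rank(A − (-4)·I) = 1, so dim ker(A − (-4)·I) = n − 1 = 4

Summary:
  λ = -4: algebraic multiplicity = 5, geometric multiplicity = 4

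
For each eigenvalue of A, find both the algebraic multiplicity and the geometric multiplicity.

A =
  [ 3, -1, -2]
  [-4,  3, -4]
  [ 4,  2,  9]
λ = 5: alg = 3, geom = 2

Step 1 — factor the characteristic polynomial to read off the algebraic multiplicities:
  χ_A(x) = (x - 5)^3

Step 2 — compute geometric multiplicities via the rank-nullity identity g(λ) = n − rank(A − λI):
  rank(A − (5)·I) = 1, so dim ker(A − (5)·I) = n − 1 = 2

Summary:
  λ = 5: algebraic multiplicity = 3, geometric multiplicity = 2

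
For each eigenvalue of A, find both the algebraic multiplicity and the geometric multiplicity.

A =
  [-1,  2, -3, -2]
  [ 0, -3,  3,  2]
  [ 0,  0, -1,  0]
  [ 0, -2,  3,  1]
λ = -1: alg = 4, geom = 3

Step 1 — factor the characteristic polynomial to read off the algebraic multiplicities:
  χ_A(x) = (x + 1)^4

Step 2 — compute geometric multiplicities via the rank-nullity identity g(λ) = n − rank(A − λI):
  rank(A − (-1)·I) = 1, so dim ker(A − (-1)·I) = n − 1 = 3

Summary:
  λ = -1: algebraic multiplicity = 4, geometric multiplicity = 3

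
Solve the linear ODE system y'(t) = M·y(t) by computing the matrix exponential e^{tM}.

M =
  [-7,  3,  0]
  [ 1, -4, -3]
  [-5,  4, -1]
e^{tM} =
  [6*t^2*exp(-4*t) - 3*t*exp(-4*t) + exp(-4*t), -9*t^2*exp(-4*t)/2 + 3*t*exp(-4*t), -9*t^2*exp(-4*t)/2]
  [6*t^2*exp(-4*t) + t*exp(-4*t), -9*t^2*exp(-4*t)/2 + exp(-4*t), -9*t^2*exp(-4*t)/2 - 3*t*exp(-4*t)]
  [2*t^2*exp(-4*t) - 5*t*exp(-4*t), -3*t^2*exp(-4*t)/2 + 4*t*exp(-4*t), -3*t^2*exp(-4*t)/2 + 3*t*exp(-4*t) + exp(-4*t)]

Strategy: write M = P · J · P⁻¹ where J is a Jordan canonical form, so e^{tM} = P · e^{tJ} · P⁻¹, and e^{tJ} can be computed block-by-block.

M has Jordan form
J =
  [-4,  1,  0]
  [ 0, -4,  1]
  [ 0,  0, -4]
(up to reordering of blocks).

Per-block formulas:
  For a 3×3 Jordan block J_3(-4): exp(t · J_3(-4)) = e^(-4t)·(I + t·N + (t^2/2)·N^2), where N is the 3×3 nilpotent shift.

After assembling e^{tJ} and conjugating by P, we get:

e^{tM} =
  [6*t^2*exp(-4*t) - 3*t*exp(-4*t) + exp(-4*t), -9*t^2*exp(-4*t)/2 + 3*t*exp(-4*t), -9*t^2*exp(-4*t)/2]
  [6*t^2*exp(-4*t) + t*exp(-4*t), -9*t^2*exp(-4*t)/2 + exp(-4*t), -9*t^2*exp(-4*t)/2 - 3*t*exp(-4*t)]
  [2*t^2*exp(-4*t) - 5*t*exp(-4*t), -3*t^2*exp(-4*t)/2 + 4*t*exp(-4*t), -3*t^2*exp(-4*t)/2 + 3*t*exp(-4*t) + exp(-4*t)]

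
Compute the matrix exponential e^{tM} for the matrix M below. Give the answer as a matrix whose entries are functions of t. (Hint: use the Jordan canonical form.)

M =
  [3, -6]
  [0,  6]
e^{tM} =
  [exp(3*t), -2*exp(6*t) + 2*exp(3*t)]
  [0, exp(6*t)]

Strategy: write M = P · J · P⁻¹ where J is a Jordan canonical form, so e^{tM} = P · e^{tJ} · P⁻¹, and e^{tJ} can be computed block-by-block.

M has Jordan form
J =
  [3, 0]
  [0, 6]
(up to reordering of blocks).

Per-block formulas:
  For a 1×1 block at λ = 6: exp(t · [6]) = [e^(6t)].
  For a 1×1 block at λ = 3: exp(t · [3]) = [e^(3t)].

After assembling e^{tJ} and conjugating by P, we get:

e^{tM} =
  [exp(3*t), -2*exp(6*t) + 2*exp(3*t)]
  [0, exp(6*t)]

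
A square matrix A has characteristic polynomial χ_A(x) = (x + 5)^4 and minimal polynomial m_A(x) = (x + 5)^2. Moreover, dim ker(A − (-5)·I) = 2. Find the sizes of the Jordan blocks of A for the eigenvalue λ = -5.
Block sizes for λ = -5: [2, 2]

Step 1 — from the characteristic polynomial, algebraic multiplicity of λ = -5 is 4. From dim ker(A − (-5)·I) = 2, there are exactly 2 Jordan blocks for λ = -5.
Step 2 — from the minimal polynomial, the factor (x + 5)^2 tells us the largest block for λ = -5 has size 2.
Step 3 — with total size 4, 2 blocks, and largest block 2, the block sizes (in nonincreasing order) are [2, 2].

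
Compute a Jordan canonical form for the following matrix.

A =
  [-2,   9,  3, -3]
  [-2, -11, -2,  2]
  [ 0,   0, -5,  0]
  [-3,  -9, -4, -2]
J_3(-5) ⊕ J_1(-5)

The characteristic polynomial is
  det(x·I − A) = x^4 + 20*x^3 + 150*x^2 + 500*x + 625 = (x + 5)^4

Eigenvalues and multiplicities (the geometric multiplicity of λ is n − rank(A − λI), which equals the number of Jordan blocks for λ):
  λ = -5: algebraic multiplicity = 4, geometric multiplicity = 2

Determining the block sizes for each eigenvalue:
  λ = -5: with am = 4 and gm = 2, the partition is not yet determined (e.g. several partitions of 4 into 2 parts exist). Let N = A − (-5)·I. Computing rank(N^1) = 2, rank(N^2) = 1, rank(N^3) = 0; the number of blocks of size ≥ j is rank(N^{j−1}) − rank(N^j), giving [2, 1, 1]. So we have 1 block(s) of size 3, 1 block(s) of size 1 → block sizes [3, 1]

Assembling the blocks gives a Jordan form
J =
  [-5,  1,  0,  0]
  [ 0, -5,  1,  0]
  [ 0,  0, -5,  0]
  [ 0,  0,  0, -5]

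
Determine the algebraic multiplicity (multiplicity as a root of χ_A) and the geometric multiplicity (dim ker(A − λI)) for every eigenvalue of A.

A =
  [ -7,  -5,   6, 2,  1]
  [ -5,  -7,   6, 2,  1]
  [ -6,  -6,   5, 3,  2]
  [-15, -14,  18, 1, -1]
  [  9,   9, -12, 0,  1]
λ = -2: alg = 2, geom = 2; λ = -1: alg = 3, geom = 2

Step 1 — factor the characteristic polynomial to read off the algebraic multiplicities:
  χ_A(x) = (x + 1)^3*(x + 2)^2

Step 2 — compute geometric multiplicities via the rank-nullity identity g(λ) = n − rank(A − λI):
  rank(A − (-2)·I) = 3, so dim ker(A − (-2)·I) = n − 3 = 2
  rank(A − (-1)·I) = 3, so dim ker(A − (-1)·I) = n − 3 = 2

Summary:
  λ = -2: algebraic multiplicity = 2, geometric multiplicity = 2
  λ = -1: algebraic multiplicity = 3, geometric multiplicity = 2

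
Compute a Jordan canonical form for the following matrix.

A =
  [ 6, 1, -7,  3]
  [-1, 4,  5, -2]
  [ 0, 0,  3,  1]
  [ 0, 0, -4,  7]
J_2(5) ⊕ J_2(5)

The characteristic polynomial is
  det(x·I − A) = x^4 - 20*x^3 + 150*x^2 - 500*x + 625 = (x - 5)^4

Eigenvalues and multiplicities (the geometric multiplicity of λ is n − rank(A − λI), which equals the number of Jordan blocks for λ):
  λ = 5: algebraic multiplicity = 4, geometric multiplicity = 2

Determining the block sizes for each eigenvalue:
  λ = 5: with am = 4 and gm = 2, the partition is not yet determined (e.g. several partitions of 4 into 2 parts exist). Let N = A − (5)·I. Computing rank(N^1) = 2, rank(N^2) = 0; the number of blocks of size ≥ j is rank(N^{j−1}) − rank(N^j), giving [2, 2]. So we have 2 block(s) of size 2 → block sizes [2, 2]

Assembling the blocks gives a Jordan form
J =
  [5, 1, 0, 0]
  [0, 5, 0, 0]
  [0, 0, 5, 1]
  [0, 0, 0, 5]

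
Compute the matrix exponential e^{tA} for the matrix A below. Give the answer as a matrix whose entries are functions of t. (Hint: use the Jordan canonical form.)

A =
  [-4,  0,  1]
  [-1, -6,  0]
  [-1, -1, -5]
e^{tA} =
  [t*exp(-5*t) + exp(-5*t), -t^2*exp(-5*t)/2, t^2*exp(-5*t)/2 + t*exp(-5*t)]
  [-t*exp(-5*t), t^2*exp(-5*t)/2 - t*exp(-5*t) + exp(-5*t), -t^2*exp(-5*t)/2]
  [-t*exp(-5*t), t^2*exp(-5*t)/2 - t*exp(-5*t), -t^2*exp(-5*t)/2 + exp(-5*t)]

Strategy: write A = P · J · P⁻¹ where J is a Jordan canonical form, so e^{tA} = P · e^{tJ} · P⁻¹, and e^{tJ} can be computed block-by-block.

A has Jordan form
J =
  [-5,  1,  0]
  [ 0, -5,  1]
  [ 0,  0, -5]
(up to reordering of blocks).

Per-block formulas:
  For a 3×3 Jordan block J_3(-5): exp(t · J_3(-5)) = e^(-5t)·(I + t·N + (t^2/2)·N^2), where N is the 3×3 nilpotent shift.

After assembling e^{tJ} and conjugating by P, we get:

e^{tA} =
  [t*exp(-5*t) + exp(-5*t), -t^2*exp(-5*t)/2, t^2*exp(-5*t)/2 + t*exp(-5*t)]
  [-t*exp(-5*t), t^2*exp(-5*t)/2 - t*exp(-5*t) + exp(-5*t), -t^2*exp(-5*t)/2]
  [-t*exp(-5*t), t^2*exp(-5*t)/2 - t*exp(-5*t), -t^2*exp(-5*t)/2 + exp(-5*t)]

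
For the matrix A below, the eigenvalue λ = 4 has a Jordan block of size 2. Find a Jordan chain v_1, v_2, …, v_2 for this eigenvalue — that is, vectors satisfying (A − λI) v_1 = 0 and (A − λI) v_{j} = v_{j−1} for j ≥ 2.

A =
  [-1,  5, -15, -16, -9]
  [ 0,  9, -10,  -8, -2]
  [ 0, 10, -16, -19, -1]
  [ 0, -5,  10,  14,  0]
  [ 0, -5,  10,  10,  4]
A Jordan chain for λ = 4 of length 2:
v_1 = (1, -2, -1, 0, 0)ᵀ
v_2 = (1, -2, 0, -1, 0)ᵀ

Let N = A − (4)·I. We want v_2 with N^2 v_2 = 0 but N^1 v_2 ≠ 0; then v_{j-1} := N · v_j for j = 2, …, 2.

Pick v_2 = (1, -2, 0, -1, 0)ᵀ.
Then v_1 = N · v_2 = (1, -2, -1, 0, 0)ᵀ.

Sanity check: (A − (4)·I) v_1 = (0, 0, 0, 0, 0)ᵀ = 0. ✓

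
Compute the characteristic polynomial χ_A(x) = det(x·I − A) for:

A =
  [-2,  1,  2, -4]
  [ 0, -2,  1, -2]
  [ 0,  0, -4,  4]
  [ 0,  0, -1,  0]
x^4 + 8*x^3 + 24*x^2 + 32*x + 16

Expanding det(x·I − A) (e.g. by cofactor expansion or by noting that A is similar to its Jordan form J, which has the same characteristic polynomial as A) gives
  χ_A(x) = x^4 + 8*x^3 + 24*x^2 + 32*x + 16
which factors as (x + 2)^4. The eigenvalues (with algebraic multiplicities) are λ = -2 with multiplicity 4.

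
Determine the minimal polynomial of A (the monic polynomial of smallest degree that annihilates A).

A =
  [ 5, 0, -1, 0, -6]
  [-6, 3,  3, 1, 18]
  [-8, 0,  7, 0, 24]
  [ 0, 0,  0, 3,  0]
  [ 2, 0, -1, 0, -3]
x^2 - 6*x + 9

The characteristic polynomial is χ_A(x) = (x - 3)^5, so the eigenvalues are known. The minimal polynomial is
  m_A(x) = Π_λ (x − λ)^{k_λ}
where k_λ is the size of the *largest* Jordan block for λ (equivalently, the smallest k with (A − λI)^k v = 0 for every generalised eigenvector v of λ).

  λ = 3: largest Jordan block has size 2, contributing (x − 3)^2

So m_A(x) = (x - 3)^2 = x^2 - 6*x + 9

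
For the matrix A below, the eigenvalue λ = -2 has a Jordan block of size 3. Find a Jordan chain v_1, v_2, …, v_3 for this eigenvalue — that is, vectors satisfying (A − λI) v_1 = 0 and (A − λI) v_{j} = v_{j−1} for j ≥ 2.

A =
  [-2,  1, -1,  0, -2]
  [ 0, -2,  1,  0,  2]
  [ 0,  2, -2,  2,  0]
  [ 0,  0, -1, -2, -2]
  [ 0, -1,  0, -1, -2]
A Jordan chain for λ = -2 of length 3:
v_1 = (1, 0, 0, 0, 0)ᵀ
v_2 = (-1, 1, 0, -1, 0)ᵀ
v_3 = (0, 0, 1, 0, 0)ᵀ

Let N = A − (-2)·I. We want v_3 with N^3 v_3 = 0 but N^2 v_3 ≠ 0; then v_{j-1} := N · v_j for j = 3, …, 2.

Pick v_3 = (0, 0, 1, 0, 0)ᵀ.
Then v_2 = N · v_3 = (-1, 1, 0, -1, 0)ᵀ.
Then v_1 = N · v_2 = (1, 0, 0, 0, 0)ᵀ.

Sanity check: (A − (-2)·I) v_1 = (0, 0, 0, 0, 0)ᵀ = 0. ✓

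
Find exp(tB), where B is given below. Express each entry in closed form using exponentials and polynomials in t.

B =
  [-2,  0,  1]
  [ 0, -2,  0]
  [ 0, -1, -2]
e^{tB} =
  [exp(-2*t), -t^2*exp(-2*t)/2, t*exp(-2*t)]
  [0, exp(-2*t), 0]
  [0, -t*exp(-2*t), exp(-2*t)]

Strategy: write B = P · J · P⁻¹ where J is a Jordan canonical form, so e^{tB} = P · e^{tJ} · P⁻¹, and e^{tJ} can be computed block-by-block.

B has Jordan form
J =
  [-2,  1,  0]
  [ 0, -2,  1]
  [ 0,  0, -2]
(up to reordering of blocks).

Per-block formulas:
  For a 3×3 Jordan block J_3(-2): exp(t · J_3(-2)) = e^(-2t)·(I + t·N + (t^2/2)·N^2), where N is the 3×3 nilpotent shift.

After assembling e^{tJ} and conjugating by P, we get:

e^{tB} =
  [exp(-2*t), -t^2*exp(-2*t)/2, t*exp(-2*t)]
  [0, exp(-2*t), 0]
  [0, -t*exp(-2*t), exp(-2*t)]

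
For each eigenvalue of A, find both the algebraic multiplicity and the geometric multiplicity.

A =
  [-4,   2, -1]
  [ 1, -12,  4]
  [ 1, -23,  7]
λ = -3: alg = 3, geom = 1

Step 1 — factor the characteristic polynomial to read off the algebraic multiplicities:
  χ_A(x) = (x + 3)^3

Step 2 — compute geometric multiplicities via the rank-nullity identity g(λ) = n − rank(A − λI):
  rank(A − (-3)·I) = 2, so dim ker(A − (-3)·I) = n − 2 = 1

Summary:
  λ = -3: algebraic multiplicity = 3, geometric multiplicity = 1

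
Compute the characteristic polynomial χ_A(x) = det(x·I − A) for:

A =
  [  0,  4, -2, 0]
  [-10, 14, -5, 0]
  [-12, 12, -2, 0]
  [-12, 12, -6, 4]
x^4 - 16*x^3 + 96*x^2 - 256*x + 256

Expanding det(x·I − A) (e.g. by cofactor expansion or by noting that A is similar to its Jordan form J, which has the same characteristic polynomial as A) gives
  χ_A(x) = x^4 - 16*x^3 + 96*x^2 - 256*x + 256
which factors as (x - 4)^4. The eigenvalues (with algebraic multiplicities) are λ = 4 with multiplicity 4.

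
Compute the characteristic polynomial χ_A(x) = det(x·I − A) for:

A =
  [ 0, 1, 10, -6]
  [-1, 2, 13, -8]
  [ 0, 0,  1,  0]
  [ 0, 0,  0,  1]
x^4 - 4*x^3 + 6*x^2 - 4*x + 1

Expanding det(x·I − A) (e.g. by cofactor expansion or by noting that A is similar to its Jordan form J, which has the same characteristic polynomial as A) gives
  χ_A(x) = x^4 - 4*x^3 + 6*x^2 - 4*x + 1
which factors as (x - 1)^4. The eigenvalues (with algebraic multiplicities) are λ = 1 with multiplicity 4.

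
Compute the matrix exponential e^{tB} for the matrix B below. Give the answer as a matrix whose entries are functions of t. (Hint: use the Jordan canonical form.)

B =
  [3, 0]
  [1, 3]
e^{tB} =
  [exp(3*t), 0]
  [t*exp(3*t), exp(3*t)]

Strategy: write B = P · J · P⁻¹ where J is a Jordan canonical form, so e^{tB} = P · e^{tJ} · P⁻¹, and e^{tJ} can be computed block-by-block.

B has Jordan form
J =
  [3, 1]
  [0, 3]
(up to reordering of blocks).

Per-block formulas:
  For a 2×2 Jordan block J_2(3): exp(t · J_2(3)) = e^(3t)·(I + t·N), where N is the 2×2 nilpotent shift.

After assembling e^{tJ} and conjugating by P, we get:

e^{tB} =
  [exp(3*t), 0]
  [t*exp(3*t), exp(3*t)]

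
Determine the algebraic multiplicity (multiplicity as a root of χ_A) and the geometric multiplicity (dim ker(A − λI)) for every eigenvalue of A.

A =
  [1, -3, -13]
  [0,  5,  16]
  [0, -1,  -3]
λ = 1: alg = 3, geom = 1

Step 1 — factor the characteristic polynomial to read off the algebraic multiplicities:
  χ_A(x) = (x - 1)^3

Step 2 — compute geometric multiplicities via the rank-nullity identity g(λ) = n − rank(A − λI):
  rank(A − (1)·I) = 2, so dim ker(A − (1)·I) = n − 2 = 1

Summary:
  λ = 1: algebraic multiplicity = 3, geometric multiplicity = 1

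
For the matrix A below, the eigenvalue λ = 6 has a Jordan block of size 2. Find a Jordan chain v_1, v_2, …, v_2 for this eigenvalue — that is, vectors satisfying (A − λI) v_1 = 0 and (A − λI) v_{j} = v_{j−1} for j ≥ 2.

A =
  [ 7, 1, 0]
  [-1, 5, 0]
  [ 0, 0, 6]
A Jordan chain for λ = 6 of length 2:
v_1 = (1, -1, 0)ᵀ
v_2 = (1, 0, 0)ᵀ

Let N = A − (6)·I. We want v_2 with N^2 v_2 = 0 but N^1 v_2 ≠ 0; then v_{j-1} := N · v_j for j = 2, …, 2.

Pick v_2 = (1, 0, 0)ᵀ.
Then v_1 = N · v_2 = (1, -1, 0)ᵀ.

Sanity check: (A − (6)·I) v_1 = (0, 0, 0)ᵀ = 0. ✓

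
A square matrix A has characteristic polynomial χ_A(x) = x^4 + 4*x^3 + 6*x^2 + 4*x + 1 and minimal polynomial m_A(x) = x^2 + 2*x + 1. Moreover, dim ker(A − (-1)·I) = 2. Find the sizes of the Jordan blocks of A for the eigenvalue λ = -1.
Block sizes for λ = -1: [2, 2]

Step 1 — from the characteristic polynomial, algebraic multiplicity of λ = -1 is 4. From dim ker(A − (-1)·I) = 2, there are exactly 2 Jordan blocks for λ = -1.
Step 2 — from the minimal polynomial, the factor (x + 1)^2 tells us the largest block for λ = -1 has size 2.
Step 3 — with total size 4, 2 blocks, and largest block 2, the block sizes (in nonincreasing order) are [2, 2].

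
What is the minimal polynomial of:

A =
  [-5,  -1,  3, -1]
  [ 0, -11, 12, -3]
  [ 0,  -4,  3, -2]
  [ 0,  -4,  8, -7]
x^3 + 15*x^2 + 75*x + 125

The characteristic polynomial is χ_A(x) = (x + 5)^4, so the eigenvalues are known. The minimal polynomial is
  m_A(x) = Π_λ (x − λ)^{k_λ}
where k_λ is the size of the *largest* Jordan block for λ (equivalently, the smallest k with (A − λI)^k v = 0 for every generalised eigenvector v of λ).

  λ = -5: largest Jordan block has size 3, contributing (x + 5)^3

So m_A(x) = (x + 5)^3 = x^3 + 15*x^2 + 75*x + 125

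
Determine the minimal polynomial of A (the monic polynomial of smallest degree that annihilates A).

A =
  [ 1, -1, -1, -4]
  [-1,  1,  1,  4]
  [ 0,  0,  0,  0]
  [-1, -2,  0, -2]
x^3

The characteristic polynomial is χ_A(x) = x^4, so the eigenvalues are known. The minimal polynomial is
  m_A(x) = Π_λ (x − λ)^{k_λ}
where k_λ is the size of the *largest* Jordan block for λ (equivalently, the smallest k with (A − λI)^k v = 0 for every generalised eigenvector v of λ).

  λ = 0: largest Jordan block has size 3, contributing (x − 0)^3

So m_A(x) = x^3 = x^3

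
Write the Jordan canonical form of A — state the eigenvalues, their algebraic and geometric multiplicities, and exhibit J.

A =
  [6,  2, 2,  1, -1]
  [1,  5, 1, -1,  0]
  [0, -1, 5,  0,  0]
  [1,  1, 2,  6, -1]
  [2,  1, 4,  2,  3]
J_3(5) ⊕ J_2(5)

The characteristic polynomial is
  det(x·I − A) = x^5 - 25*x^4 + 250*x^3 - 1250*x^2 + 3125*x - 3125 = (x - 5)^5

Eigenvalues and multiplicities (the geometric multiplicity of λ is n − rank(A − λI), which equals the number of Jordan blocks for λ):
  λ = 5: algebraic multiplicity = 5, geometric multiplicity = 2

Determining the block sizes for each eigenvalue:
  λ = 5: with am = 5 and gm = 2, the partition is not yet determined (e.g. several partitions of 5 into 2 parts exist). Let N = A − (5)·I. Computing rank(N^1) = 3, rank(N^2) = 1, rank(N^3) = 0; the number of blocks of size ≥ j is rank(N^{j−1}) − rank(N^j), giving [2, 2, 1]. So we have 1 block(s) of size 3, 1 block(s) of size 2 → block sizes [3, 2]

Assembling the blocks gives a Jordan form
J =
  [5, 1, 0, 0, 0]
  [0, 5, 1, 0, 0]
  [0, 0, 5, 0, 0]
  [0, 0, 0, 5, 1]
  [0, 0, 0, 0, 5]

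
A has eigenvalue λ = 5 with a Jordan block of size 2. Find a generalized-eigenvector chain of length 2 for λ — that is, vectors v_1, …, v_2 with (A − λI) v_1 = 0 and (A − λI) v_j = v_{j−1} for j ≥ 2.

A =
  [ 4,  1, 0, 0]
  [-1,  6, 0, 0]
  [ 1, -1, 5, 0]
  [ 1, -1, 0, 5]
A Jordan chain for λ = 5 of length 2:
v_1 = (-1, -1, 1, 1)ᵀ
v_2 = (1, 0, 0, 0)ᵀ

Let N = A − (5)·I. We want v_2 with N^2 v_2 = 0 but N^1 v_2 ≠ 0; then v_{j-1} := N · v_j for j = 2, …, 2.

Pick v_2 = (1, 0, 0, 0)ᵀ.
Then v_1 = N · v_2 = (-1, -1, 1, 1)ᵀ.

Sanity check: (A − (5)·I) v_1 = (0, 0, 0, 0)ᵀ = 0. ✓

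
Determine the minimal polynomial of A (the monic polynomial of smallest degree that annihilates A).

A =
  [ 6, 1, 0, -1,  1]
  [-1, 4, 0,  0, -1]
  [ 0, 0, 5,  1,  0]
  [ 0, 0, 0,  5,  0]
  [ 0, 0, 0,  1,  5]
x^2 - 10*x + 25

The characteristic polynomial is χ_A(x) = (x - 5)^5, so the eigenvalues are known. The minimal polynomial is
  m_A(x) = Π_λ (x − λ)^{k_λ}
where k_λ is the size of the *largest* Jordan block for λ (equivalently, the smallest k with (A − λI)^k v = 0 for every generalised eigenvector v of λ).

  λ = 5: largest Jordan block has size 2, contributing (x − 5)^2

So m_A(x) = (x - 5)^2 = x^2 - 10*x + 25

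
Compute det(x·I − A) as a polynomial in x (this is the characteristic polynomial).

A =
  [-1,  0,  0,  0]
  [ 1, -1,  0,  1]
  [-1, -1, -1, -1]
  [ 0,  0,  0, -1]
x^4 + 4*x^3 + 6*x^2 + 4*x + 1

Expanding det(x·I − A) (e.g. by cofactor expansion or by noting that A is similar to its Jordan form J, which has the same characteristic polynomial as A) gives
  χ_A(x) = x^4 + 4*x^3 + 6*x^2 + 4*x + 1
which factors as (x + 1)^4. The eigenvalues (with algebraic multiplicities) are λ = -1 with multiplicity 4.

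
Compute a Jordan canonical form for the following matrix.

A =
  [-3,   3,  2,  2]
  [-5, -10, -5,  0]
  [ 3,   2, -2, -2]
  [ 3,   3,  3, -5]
J_3(-5) ⊕ J_1(-5)

The characteristic polynomial is
  det(x·I − A) = x^4 + 20*x^3 + 150*x^2 + 500*x + 625 = (x + 5)^4

Eigenvalues and multiplicities (the geometric multiplicity of λ is n − rank(A − λI), which equals the number of Jordan blocks for λ):
  λ = -5: algebraic multiplicity = 4, geometric multiplicity = 2

Determining the block sizes for each eigenvalue:
  λ = -5: with am = 4 and gm = 2, the partition is not yet determined (e.g. several partitions of 4 into 2 parts exist). Let N = A − (-5)·I. Computing rank(N^1) = 2, rank(N^2) = 1, rank(N^3) = 0; the number of blocks of size ≥ j is rank(N^{j−1}) − rank(N^j), giving [2, 1, 1]. So we have 1 block(s) of size 3, 1 block(s) of size 1 → block sizes [3, 1]

Assembling the blocks gives a Jordan form
J =
  [-5,  1,  0,  0]
  [ 0, -5,  1,  0]
  [ 0,  0, -5,  0]
  [ 0,  0,  0, -5]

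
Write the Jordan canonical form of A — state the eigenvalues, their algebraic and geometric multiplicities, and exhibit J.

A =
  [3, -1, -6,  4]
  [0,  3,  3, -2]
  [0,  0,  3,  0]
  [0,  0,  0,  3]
J_3(3) ⊕ J_1(3)

The characteristic polynomial is
  det(x·I − A) = x^4 - 12*x^3 + 54*x^2 - 108*x + 81 = (x - 3)^4

Eigenvalues and multiplicities (the geometric multiplicity of λ is n − rank(A − λI), which equals the number of Jordan blocks for λ):
  λ = 3: algebraic multiplicity = 4, geometric multiplicity = 2

Determining the block sizes for each eigenvalue:
  λ = 3: with am = 4 and gm = 2, the partition is not yet determined (e.g. several partitions of 4 into 2 parts exist). Let N = A − (3)·I. Computing rank(N^1) = 2, rank(N^2) = 1, rank(N^3) = 0; the number of blocks of size ≥ j is rank(N^{j−1}) − rank(N^j), giving [2, 1, 1]. So we have 1 block(s) of size 3, 1 block(s) of size 1 → block sizes [3, 1]

Assembling the blocks gives a Jordan form
J =
  [3, 1, 0, 0]
  [0, 3, 1, 0]
  [0, 0, 3, 0]
  [0, 0, 0, 3]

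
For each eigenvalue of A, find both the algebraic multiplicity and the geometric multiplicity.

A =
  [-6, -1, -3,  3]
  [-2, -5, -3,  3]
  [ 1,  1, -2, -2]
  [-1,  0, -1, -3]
λ = -4: alg = 4, geom = 2

Step 1 — factor the characteristic polynomial to read off the algebraic multiplicities:
  χ_A(x) = (x + 4)^4

Step 2 — compute geometric multiplicities via the rank-nullity identity g(λ) = n − rank(A − λI):
  rank(A − (-4)·I) = 2, so dim ker(A − (-4)·I) = n − 2 = 2

Summary:
  λ = -4: algebraic multiplicity = 4, geometric multiplicity = 2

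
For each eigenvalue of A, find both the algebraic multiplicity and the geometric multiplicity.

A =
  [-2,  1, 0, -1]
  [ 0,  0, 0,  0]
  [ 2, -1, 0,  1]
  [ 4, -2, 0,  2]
λ = 0: alg = 4, geom = 3

Step 1 — factor the characteristic polynomial to read off the algebraic multiplicities:
  χ_A(x) = x^4

Step 2 — compute geometric multiplicities via the rank-nullity identity g(λ) = n − rank(A − λI):
  rank(A − (0)·I) = 1, so dim ker(A − (0)·I) = n − 1 = 3

Summary:
  λ = 0: algebraic multiplicity = 4, geometric multiplicity = 3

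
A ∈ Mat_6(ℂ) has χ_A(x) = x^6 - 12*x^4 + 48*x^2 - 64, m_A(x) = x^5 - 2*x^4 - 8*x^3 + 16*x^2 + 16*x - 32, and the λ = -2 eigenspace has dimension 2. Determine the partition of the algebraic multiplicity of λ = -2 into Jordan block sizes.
Block sizes for λ = -2: [2, 1]

Step 1 — from the characteristic polynomial, algebraic multiplicity of λ = -2 is 3. From dim ker(A − (-2)·I) = 2, there are exactly 2 Jordan blocks for λ = -2.
Step 2 — from the minimal polynomial, the factor (x + 2)^2 tells us the largest block for λ = -2 has size 2.
Step 3 — with total size 3, 2 blocks, and largest block 2, the block sizes (in nonincreasing order) are [2, 1].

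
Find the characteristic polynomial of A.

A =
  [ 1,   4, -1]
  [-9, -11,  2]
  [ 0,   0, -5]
x^3 + 15*x^2 + 75*x + 125

Expanding det(x·I − A) (e.g. by cofactor expansion or by noting that A is similar to its Jordan form J, which has the same characteristic polynomial as A) gives
  χ_A(x) = x^3 + 15*x^2 + 75*x + 125
which factors as (x + 5)^3. The eigenvalues (with algebraic multiplicities) are λ = -5 with multiplicity 3.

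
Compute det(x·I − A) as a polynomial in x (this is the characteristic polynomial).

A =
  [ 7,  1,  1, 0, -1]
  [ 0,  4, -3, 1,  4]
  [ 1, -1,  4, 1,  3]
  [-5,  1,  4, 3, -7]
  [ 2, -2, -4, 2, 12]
x^5 - 30*x^4 + 360*x^3 - 2160*x^2 + 6480*x - 7776

Expanding det(x·I − A) (e.g. by cofactor expansion or by noting that A is similar to its Jordan form J, which has the same characteristic polynomial as A) gives
  χ_A(x) = x^5 - 30*x^4 + 360*x^3 - 2160*x^2 + 6480*x - 7776
which factors as (x - 6)^5. The eigenvalues (with algebraic multiplicities) are λ = 6 with multiplicity 5.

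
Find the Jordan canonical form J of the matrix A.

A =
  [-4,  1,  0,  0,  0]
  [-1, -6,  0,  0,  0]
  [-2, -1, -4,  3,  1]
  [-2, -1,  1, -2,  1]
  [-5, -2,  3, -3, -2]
J_2(-5) ⊕ J_1(-5) ⊕ J_1(-2) ⊕ J_1(-1)

The characteristic polynomial is
  det(x·I − A) = x^5 + 18*x^4 + 122*x^3 + 380*x^2 + 525*x + 250 = (x + 1)*(x + 2)*(x + 5)^3

Eigenvalues and multiplicities (the geometric multiplicity of λ is n − rank(A − λI), which equals the number of Jordan blocks for λ):
  λ = -5: algebraic multiplicity = 3, geometric multiplicity = 2
  λ = -2: algebraic multiplicity = 1, geometric multiplicity = 1
  λ = -1: algebraic multiplicity = 1, geometric multiplicity = 1

Determining the block sizes for each eigenvalue:
  λ = -5: 2 blocks summing to 3 forces exactly one block of size 2 and the rest size 1 → block sizes [2, 1]
  λ = -2: one block (gm = 1), so the single block has size am = 1 → block sizes [1]
  λ = -1: one block (gm = 1), so the single block has size am = 1 → block sizes [1]

Assembling the blocks gives a Jordan form
J =
  [-5,  1,  0,  0,  0]
  [ 0, -5,  0,  0,  0]
  [ 0,  0, -5,  0,  0]
  [ 0,  0,  0, -2,  0]
  [ 0,  0,  0,  0, -1]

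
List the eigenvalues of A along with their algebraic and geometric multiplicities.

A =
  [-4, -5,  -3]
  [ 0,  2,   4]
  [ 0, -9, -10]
λ = -4: alg = 3, geom = 1

Step 1 — factor the characteristic polynomial to read off the algebraic multiplicities:
  χ_A(x) = (x + 4)^3

Step 2 — compute geometric multiplicities via the rank-nullity identity g(λ) = n − rank(A − λI):
  rank(A − (-4)·I) = 2, so dim ker(A − (-4)·I) = n − 2 = 1

Summary:
  λ = -4: algebraic multiplicity = 3, geometric multiplicity = 1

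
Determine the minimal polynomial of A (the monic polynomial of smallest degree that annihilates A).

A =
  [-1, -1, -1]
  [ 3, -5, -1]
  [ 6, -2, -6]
x^2 + 8*x + 16

The characteristic polynomial is χ_A(x) = (x + 4)^3, so the eigenvalues are known. The minimal polynomial is
  m_A(x) = Π_λ (x − λ)^{k_λ}
where k_λ is the size of the *largest* Jordan block for λ (equivalently, the smallest k with (A − λI)^k v = 0 for every generalised eigenvector v of λ).

  λ = -4: largest Jordan block has size 2, contributing (x + 4)^2

So m_A(x) = (x + 4)^2 = x^2 + 8*x + 16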